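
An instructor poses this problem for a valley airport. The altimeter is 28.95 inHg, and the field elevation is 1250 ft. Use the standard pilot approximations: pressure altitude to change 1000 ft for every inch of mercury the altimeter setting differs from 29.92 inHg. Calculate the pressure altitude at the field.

2220 ft

Pressure correction = (29.92 − 28.95) × 1000 = +970 ft.
Pressure altitude = 1250 + (+970) = 2220 ft.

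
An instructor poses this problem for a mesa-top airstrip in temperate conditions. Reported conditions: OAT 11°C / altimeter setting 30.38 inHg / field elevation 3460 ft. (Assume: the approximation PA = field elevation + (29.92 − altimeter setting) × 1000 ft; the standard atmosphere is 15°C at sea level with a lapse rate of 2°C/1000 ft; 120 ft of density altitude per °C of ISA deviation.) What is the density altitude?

3240 ft

Pressure altitude = 3460 + (29.92 − 30.38) × 1000 = 3460 + (-460) = 3000 ft.
ISA temperature at 3000 ft = 15 − 2 × (3000/1000) = 9°C.
ISA deviation = 11 − 9 = +2°C.
Density altitude = 3000 + 120 × (2) = 3240 ft.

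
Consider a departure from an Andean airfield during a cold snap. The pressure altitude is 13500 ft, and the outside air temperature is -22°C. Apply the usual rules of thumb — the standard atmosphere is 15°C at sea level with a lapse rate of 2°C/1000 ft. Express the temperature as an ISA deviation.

ISA-10°C

ISA temperature at 13500 ft = 15 − 2 × (13500/1000) = -12°C.
Deviation = OAT − ISA = -22 − (-12) = -10°C.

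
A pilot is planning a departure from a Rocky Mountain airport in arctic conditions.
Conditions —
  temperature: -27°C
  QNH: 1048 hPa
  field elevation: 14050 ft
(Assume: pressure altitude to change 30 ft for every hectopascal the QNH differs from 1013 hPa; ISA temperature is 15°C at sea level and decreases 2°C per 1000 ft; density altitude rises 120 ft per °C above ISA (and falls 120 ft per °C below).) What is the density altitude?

Pressure altitude = 14050 + (1013 − 1048) × 30 = 14050 + (-1050) = 13000 ft.
ISA temperature at 13000 ft = 15 − 2 × (13000/1000) = -11°C.
ISA deviation = -27 − (-11) = -16°C.
Density altitude = 13000 + 120 × (-16) = 11080 ft.

11080 ft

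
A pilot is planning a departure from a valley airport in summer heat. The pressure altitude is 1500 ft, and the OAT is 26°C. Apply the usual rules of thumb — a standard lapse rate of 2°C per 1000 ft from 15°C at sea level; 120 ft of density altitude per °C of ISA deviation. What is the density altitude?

3180 ft

ISA temperature at 1500 ft = 15 − 2 × (1500/1000) = 12°C.
ISA deviation = 26 − 12 = +14°C.
Density altitude = 1500 + 120 × (14) = 1500 + (+1680) = 3180 ft.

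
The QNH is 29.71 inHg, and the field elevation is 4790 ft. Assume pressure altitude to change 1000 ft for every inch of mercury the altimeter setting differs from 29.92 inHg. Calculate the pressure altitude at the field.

Pressure correction = (29.92 − 29.71) × 1000 = +210 ft.
Pressure altitude = 4790 + (+210) = 5000 ft.

5000 ft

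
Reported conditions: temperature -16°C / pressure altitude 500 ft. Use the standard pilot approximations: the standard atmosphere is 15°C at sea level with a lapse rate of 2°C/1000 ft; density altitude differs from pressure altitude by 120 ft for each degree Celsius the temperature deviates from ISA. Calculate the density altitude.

ISA temperature at 500 ft = 15 − 2 × (500/1000) = 14°C.
ISA deviation = -16 − 14 = -30°C.
Density altitude = 500 + 120 × (-30) = 500 + (-3600) = -3100 ft.

-3100 ft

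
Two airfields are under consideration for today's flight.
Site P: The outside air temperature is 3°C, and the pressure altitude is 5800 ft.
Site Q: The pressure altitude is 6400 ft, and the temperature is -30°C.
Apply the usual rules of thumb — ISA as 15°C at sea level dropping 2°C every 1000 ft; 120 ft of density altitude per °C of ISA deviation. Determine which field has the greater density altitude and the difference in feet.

Site P by 3216 ft

Site P: ISA temp = 3.4°C, deviation -0.4°C, DA = 5800 + 120 × (-0.4) = 5752 ft.
Site Q: ISA temp = 2.2°C, deviation -32.2°C, DA = 6400 + 120 × (-32.2) = 2536 ft.
Site P is higher by 5752 − 2536 = 3216 ft.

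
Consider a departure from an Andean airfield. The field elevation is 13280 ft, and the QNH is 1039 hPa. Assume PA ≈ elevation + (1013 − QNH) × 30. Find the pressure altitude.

Pressure correction = (1013 − 1039) × 30 = -780 ft.
Pressure altitude = 13280 + (-780) = 12500 ft.

12500 ft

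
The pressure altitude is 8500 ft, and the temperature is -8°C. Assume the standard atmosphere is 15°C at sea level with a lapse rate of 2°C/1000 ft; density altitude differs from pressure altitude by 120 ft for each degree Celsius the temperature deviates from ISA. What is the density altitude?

7780 ft

ISA temperature at 8500 ft = 15 − 2 × (8500/1000) = -2°C.
ISA deviation = -8 − (-2) = -6°C.
Density altitude = 8500 + 120 × (-6) = 8500 + (-720) = 7780 ft.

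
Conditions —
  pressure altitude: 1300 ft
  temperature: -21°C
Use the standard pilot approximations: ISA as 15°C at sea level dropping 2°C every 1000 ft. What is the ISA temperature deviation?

ISA-33.4°C

ISA temperature at 1300 ft = 15 − 2 × (1300/1000) = 12.4°C.
Deviation = OAT − ISA = -21 − 12.4 = -33.4°C.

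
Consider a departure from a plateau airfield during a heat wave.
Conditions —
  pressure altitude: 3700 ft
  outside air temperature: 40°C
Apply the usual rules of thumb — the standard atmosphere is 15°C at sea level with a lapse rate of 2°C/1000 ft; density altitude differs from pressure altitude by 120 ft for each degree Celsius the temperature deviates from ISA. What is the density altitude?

7588 ft

ISA temperature at 3700 ft = 15 − 2 × (3700/1000) = 7.6°C.
ISA deviation = 40 − 7.6 = +32.4°C.
Density altitude = 3700 + 120 × (32.4) = 3700 + (+3888) = 7588 ft.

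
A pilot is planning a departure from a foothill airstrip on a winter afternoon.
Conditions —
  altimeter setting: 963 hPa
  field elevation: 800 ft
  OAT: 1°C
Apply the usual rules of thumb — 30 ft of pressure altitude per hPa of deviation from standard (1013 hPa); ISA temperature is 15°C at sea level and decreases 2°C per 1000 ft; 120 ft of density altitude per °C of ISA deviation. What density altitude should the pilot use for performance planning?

Pressure altitude = 800 + (1013 − 963) × 30 = 800 + (+1500) = 2300 ft.
ISA temperature at 2300 ft = 15 − 2 × (2300/1000) = 10.4°C.
ISA deviation = 1 − 10.4 = -9.4°C.
Density altitude = 2300 + 120 × (-9.4) = 1172 ft.

1172 ft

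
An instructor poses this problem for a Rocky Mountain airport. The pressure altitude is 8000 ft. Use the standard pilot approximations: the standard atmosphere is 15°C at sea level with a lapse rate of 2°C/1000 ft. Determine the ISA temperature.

ISA temperature = 15 − 2 × (8000/1000) = 15 − 16 = -1°C.

-1°C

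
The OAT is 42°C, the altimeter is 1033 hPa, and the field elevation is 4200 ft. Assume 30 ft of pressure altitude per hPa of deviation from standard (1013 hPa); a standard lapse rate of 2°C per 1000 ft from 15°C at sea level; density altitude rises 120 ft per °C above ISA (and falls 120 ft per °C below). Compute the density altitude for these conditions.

7704 ft

Pressure altitude = 4200 + (1013 − 1033) × 30 = 4200 + (-600) = 3600 ft.
ISA temperature at 3600 ft = 15 − 2 × (3600/1000) = 7.8°C.
ISA deviation = 42 − 7.8 = +34.2°C.
Density altitude = 3600 + 120 × (34.2) = 7704 ft.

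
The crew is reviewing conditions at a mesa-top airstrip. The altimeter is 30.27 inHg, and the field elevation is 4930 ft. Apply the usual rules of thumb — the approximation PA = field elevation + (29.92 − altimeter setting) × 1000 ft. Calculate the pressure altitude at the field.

Pressure correction = (29.92 − 30.27) × 1000 = -350 ft.
Pressure altitude = 4930 + (-350) = 4580 ft.

4580 ft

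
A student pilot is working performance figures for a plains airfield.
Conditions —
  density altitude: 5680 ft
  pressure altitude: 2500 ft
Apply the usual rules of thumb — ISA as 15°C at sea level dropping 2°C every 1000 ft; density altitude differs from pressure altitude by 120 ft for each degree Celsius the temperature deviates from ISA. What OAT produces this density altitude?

36.5°C

Density altitude − pressure altitude = 5680 − 2500 = +3180 ft.
At 120 ft/°C that is an ISA deviation of 3180/120 = +26.5°C.
ISA temperature at 2500 ft = 15 − 2 × (2500/1000) = 10°C.
OAT = ISA + deviation = 10 + (+26.5) = 36.5°C.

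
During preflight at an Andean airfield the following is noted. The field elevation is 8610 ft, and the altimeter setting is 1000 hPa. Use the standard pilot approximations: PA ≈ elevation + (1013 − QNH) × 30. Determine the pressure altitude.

Pressure correction = (1013 − 1000) × 30 = +390 ft.
Pressure altitude = 8610 + (+390) = 9000 ft.

9000 ft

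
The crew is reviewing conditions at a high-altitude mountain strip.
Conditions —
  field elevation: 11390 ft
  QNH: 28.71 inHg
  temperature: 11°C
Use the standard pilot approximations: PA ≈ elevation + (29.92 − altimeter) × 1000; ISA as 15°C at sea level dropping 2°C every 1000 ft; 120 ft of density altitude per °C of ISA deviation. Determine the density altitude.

Pressure altitude = 11390 + (29.92 − 28.71) × 1000 = 11390 + (+1210) = 12600 ft.
ISA temperature at 12600 ft = 15 − 2 × (12600/1000) = -10.2°C.
ISA deviation = 11 − (-10.2) = +21.2°C.
Density altitude = 12600 + 120 × (21.2) = 15144 ft.

15144 ft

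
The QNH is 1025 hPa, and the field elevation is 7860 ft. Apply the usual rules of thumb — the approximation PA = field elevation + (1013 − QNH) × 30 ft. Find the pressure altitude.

7500 ft

Pressure correction = (1013 − 1025) × 30 = -360 ft.
Pressure altitude = 7860 + (-360) = 7500 ft.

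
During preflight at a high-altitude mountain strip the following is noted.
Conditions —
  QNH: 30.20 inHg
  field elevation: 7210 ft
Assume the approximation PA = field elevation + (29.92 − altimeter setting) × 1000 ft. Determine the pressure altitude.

Pressure correction = (29.92 − 30.20) × 1000 = -280 ft.
Pressure altitude = 7210 + (-280) = 6930 ft.

6930 ft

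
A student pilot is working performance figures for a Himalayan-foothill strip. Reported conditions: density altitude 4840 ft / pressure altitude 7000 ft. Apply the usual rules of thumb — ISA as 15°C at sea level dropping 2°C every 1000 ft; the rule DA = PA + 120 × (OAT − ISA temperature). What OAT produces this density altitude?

Density altitude − pressure altitude = 4840 − 7000 = -2160 ft.
At 120 ft/°C that is an ISA deviation of -2160/120 = -18°C.
ISA temperature at 7000 ft = 15 − 2 × (7000/1000) = 1°C.
OAT = ISA + deviation = 1 + (-18) = -17°C.

-17°C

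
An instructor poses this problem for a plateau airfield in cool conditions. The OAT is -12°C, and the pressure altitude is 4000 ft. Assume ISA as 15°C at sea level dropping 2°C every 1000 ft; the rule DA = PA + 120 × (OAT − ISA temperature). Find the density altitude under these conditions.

1720 ft

ISA temperature at 4000 ft = 15 − 2 × (4000/1000) = 7°C.
ISA deviation = -12 − 7 = -19°C.
Density altitude = 4000 + 120 × (-19) = 4000 + (-2280) = 1720 ft.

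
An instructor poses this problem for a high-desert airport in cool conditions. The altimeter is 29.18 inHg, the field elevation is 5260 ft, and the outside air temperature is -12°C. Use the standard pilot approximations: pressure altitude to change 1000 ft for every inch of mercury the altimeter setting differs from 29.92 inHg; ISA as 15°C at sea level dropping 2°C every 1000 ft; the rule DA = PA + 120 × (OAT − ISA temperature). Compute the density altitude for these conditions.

Pressure altitude = 5260 + (29.92 − 29.18) × 1000 = 5260 + (+740) = 6000 ft.
ISA temperature at 6000 ft = 15 − 2 × (6000/1000) = 3°C.
ISA deviation = -12 − 3 = -15°C.
Density altitude = 6000 + 120 × (-15) = 4200 ft.

4200 ft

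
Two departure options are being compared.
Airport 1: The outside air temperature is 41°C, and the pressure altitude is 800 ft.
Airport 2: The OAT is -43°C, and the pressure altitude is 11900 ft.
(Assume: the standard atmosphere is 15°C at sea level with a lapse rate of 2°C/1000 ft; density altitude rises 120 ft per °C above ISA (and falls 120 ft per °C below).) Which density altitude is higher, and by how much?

Airport 2 by 3684 ft

Airport 1: ISA temp = 13.4°C, deviation +27.6°C, DA = 800 + 120 × 27.6 = 4112 ft.
Airport 2: ISA temp = -8.8°C, deviation -34.2°C, DA = 11900 + 120 × (-34.2) = 7796 ft.
Airport 2 is higher by 7796 − 4112 = 3684 ft.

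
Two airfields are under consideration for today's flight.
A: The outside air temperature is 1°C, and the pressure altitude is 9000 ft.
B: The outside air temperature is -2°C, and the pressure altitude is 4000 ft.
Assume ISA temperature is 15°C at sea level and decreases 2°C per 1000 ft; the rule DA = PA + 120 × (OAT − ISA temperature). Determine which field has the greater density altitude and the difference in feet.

A: ISA temp = -3°C, deviation +4°C, DA = 9000 + 120 × 4 = 9480 ft.
B: ISA temp = 7°C, deviation -9°C, DA = 4000 + 120 × (-9) = 2920 ft.
A is higher by 9480 − 2920 = 6560 ft.

A by 6560 ft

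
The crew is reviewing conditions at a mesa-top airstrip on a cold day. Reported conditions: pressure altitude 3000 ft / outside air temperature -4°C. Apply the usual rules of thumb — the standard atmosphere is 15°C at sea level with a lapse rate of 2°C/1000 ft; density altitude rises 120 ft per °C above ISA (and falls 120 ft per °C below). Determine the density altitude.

ISA temperature at 3000 ft = 15 − 2 × (3000/1000) = 9°C.
ISA deviation = -4 − 9 = -13°C.
Density altitude = 3000 + 120 × (-13) = 3000 + (-1560) = 1440 ft.

1440 ft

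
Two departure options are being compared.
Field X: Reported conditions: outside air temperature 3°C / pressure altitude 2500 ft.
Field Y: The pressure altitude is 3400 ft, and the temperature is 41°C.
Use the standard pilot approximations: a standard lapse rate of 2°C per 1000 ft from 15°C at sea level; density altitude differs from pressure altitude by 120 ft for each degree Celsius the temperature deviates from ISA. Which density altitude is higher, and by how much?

Field Y by 5676 ft

Field X: ISA temp = 10°C, deviation -7°C, DA = 2500 + 120 × (-7) = 1660 ft.
Field Y: ISA temp = 8.2°C, deviation +32.8°C, DA = 3400 + 120 × 32.8 = 7336 ft.
Field Y is higher by 7336 − 1660 = 5676 ft.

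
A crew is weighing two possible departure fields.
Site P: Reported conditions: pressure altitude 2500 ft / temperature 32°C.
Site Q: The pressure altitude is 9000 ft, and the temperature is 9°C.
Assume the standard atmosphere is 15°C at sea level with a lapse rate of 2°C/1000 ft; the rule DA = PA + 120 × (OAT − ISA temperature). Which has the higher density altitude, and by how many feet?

Site P: ISA temp = 10°C, deviation +22°C, DA = 2500 + 120 × 22 = 5140 ft.
Site Q: ISA temp = -3°C, deviation +12°C, DA = 9000 + 120 × 12 = 10440 ft.
Site Q is higher by 10440 − 5140 = 5300 ft.

Site Q by 5300 ft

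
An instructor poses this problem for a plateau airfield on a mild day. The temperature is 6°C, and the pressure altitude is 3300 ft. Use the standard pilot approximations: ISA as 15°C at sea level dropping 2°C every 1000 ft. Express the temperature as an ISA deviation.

ISA-2.4°C

ISA temperature at 3300 ft = 15 − 2 × (3300/1000) = 8.4°C.
Deviation = OAT − ISA = 6 − 8.4 = -2.4°C.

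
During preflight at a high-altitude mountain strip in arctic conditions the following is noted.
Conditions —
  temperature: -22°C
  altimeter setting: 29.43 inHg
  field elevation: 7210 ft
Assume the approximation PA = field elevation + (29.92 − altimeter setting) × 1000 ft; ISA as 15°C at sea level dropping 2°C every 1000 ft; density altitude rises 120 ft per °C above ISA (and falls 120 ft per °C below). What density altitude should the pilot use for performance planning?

5108 ft

Pressure altitude = 7210 + (29.92 − 29.43) × 1000 = 7210 + (+490) = 7700 ft.
ISA temperature at 7700 ft = 15 − 2 × (7700/1000) = -0.4°C.
ISA deviation = -22 − (-0.4) = -21.6°C.
Density altitude = 7700 + 120 × (-21.6) = 5108 ft.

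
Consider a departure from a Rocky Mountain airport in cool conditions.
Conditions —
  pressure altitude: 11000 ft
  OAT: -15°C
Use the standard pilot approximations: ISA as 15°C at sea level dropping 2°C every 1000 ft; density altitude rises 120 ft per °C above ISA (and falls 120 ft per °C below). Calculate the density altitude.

10040 ft

ISA temperature at 11000 ft = 15 − 2 × (11000/1000) = -7°C.
ISA deviation = -15 − (-7) = -8°C.
Density altitude = 11000 + 120 × (-8) = 11000 + (-960) = 10040 ft.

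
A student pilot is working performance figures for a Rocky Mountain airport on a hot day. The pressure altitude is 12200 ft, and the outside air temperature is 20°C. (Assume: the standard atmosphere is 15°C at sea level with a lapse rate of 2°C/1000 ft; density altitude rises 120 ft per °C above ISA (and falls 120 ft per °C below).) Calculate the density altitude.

ISA temperature at 12200 ft = 15 − 2 × (12200/1000) = -9.4°C.
ISA deviation = 20 − (-9.4) = +29.4°C.
Density altitude = 12200 + 120 × (29.4) = 12200 + (+3528) = 15728 ft.

15728 ft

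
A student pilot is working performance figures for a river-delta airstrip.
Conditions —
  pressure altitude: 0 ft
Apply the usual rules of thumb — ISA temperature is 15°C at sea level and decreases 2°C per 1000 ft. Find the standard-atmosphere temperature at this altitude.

15°C

ISA temperature = 15 − 2 × (0/1000) = 15 − 0 = 15°C.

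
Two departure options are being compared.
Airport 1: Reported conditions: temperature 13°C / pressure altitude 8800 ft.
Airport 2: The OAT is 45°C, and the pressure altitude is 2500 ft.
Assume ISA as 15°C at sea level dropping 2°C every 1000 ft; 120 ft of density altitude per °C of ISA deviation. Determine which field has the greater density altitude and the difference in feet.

Airport 1: ISA temp = -2.6°C, deviation +15.6°C, DA = 8800 + 120 × 15.6 = 10672 ft.
Airport 2: ISA temp = 10°C, deviation +35°C, DA = 2500 + 120 × 35 = 6700 ft.
Airport 1 is higher by 10672 − 6700 = 3972 ft.

Airport 1 by 3972 ft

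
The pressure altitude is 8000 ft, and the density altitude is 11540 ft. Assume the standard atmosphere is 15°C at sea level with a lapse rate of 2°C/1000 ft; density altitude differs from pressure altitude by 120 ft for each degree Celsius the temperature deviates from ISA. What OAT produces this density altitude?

28.5°C

Density altitude − pressure altitude = 11540 − 8000 = +3540 ft.
At 120 ft/°C that is an ISA deviation of 3540/120 = +29.5°C.
ISA temperature at 8000 ft = 15 − 2 × (8000/1000) = -1°C.
OAT = ISA + deviation = -1 + (+29.5) = 28.5°C.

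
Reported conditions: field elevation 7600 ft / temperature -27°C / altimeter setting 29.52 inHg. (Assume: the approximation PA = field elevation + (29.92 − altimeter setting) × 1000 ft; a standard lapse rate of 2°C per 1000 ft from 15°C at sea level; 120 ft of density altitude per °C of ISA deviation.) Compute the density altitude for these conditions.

Pressure altitude = 7600 + (29.92 − 29.52) × 1000 = 7600 + (+400) = 8000 ft.
ISA temperature at 8000 ft = 15 − 2 × (8000/1000) = -1°C.
ISA deviation = -27 − (-1) = -26°C.
Density altitude = 8000 + 120 × (-26) = 4880 ft.

4880 ft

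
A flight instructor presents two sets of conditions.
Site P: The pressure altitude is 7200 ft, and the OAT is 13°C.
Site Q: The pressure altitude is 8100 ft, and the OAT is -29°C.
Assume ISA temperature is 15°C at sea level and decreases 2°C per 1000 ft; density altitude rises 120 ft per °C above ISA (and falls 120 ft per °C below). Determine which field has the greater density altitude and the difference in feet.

Site P: ISA temp = 0.6°C, deviation +12.4°C, DA = 7200 + 120 × 12.4 = 8688 ft.
Site Q: ISA temp = -1.2°C, deviation -27.8°C, DA = 8100 + 120 × (-27.8) = 4764 ft.
Site P is higher by 8688 − 4764 = 3924 ft.

Site P by 3924 ft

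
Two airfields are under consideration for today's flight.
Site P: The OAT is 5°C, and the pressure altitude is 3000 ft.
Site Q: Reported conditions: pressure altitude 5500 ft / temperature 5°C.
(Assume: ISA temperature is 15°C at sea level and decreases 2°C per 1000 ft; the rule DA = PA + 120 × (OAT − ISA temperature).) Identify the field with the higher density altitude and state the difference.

Site P: ISA temp = 9°C, deviation -4°C, DA = 3000 + 120 × (-4) = 2520 ft.
Site Q: ISA temp = 4°C, deviation +1°C, DA = 5500 + 120 × 1 = 5620 ft.
Site Q is higher by 5620 − 2520 = 3100 ft.

Site Q by 3100 ft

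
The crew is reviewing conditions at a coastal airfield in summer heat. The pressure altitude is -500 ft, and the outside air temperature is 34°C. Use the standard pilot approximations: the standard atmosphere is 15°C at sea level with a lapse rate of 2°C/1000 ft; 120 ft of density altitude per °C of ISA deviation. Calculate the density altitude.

1660 ft

ISA temperature at -500 ft = 15 − 2 × (-500/1000) = 16°C.
ISA deviation = 34 − 16 = +18°C.
Density altitude = -500 + 120 × (18) = -500 + (+2160) = 1660 ft.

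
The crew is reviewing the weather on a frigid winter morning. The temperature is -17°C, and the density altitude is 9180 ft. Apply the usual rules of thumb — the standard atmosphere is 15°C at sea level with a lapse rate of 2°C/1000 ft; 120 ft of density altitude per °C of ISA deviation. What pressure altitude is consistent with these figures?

DA = PA + 120 × (OAT − (15 − 2·PA/1000)) = PA + 120·OAT − 1800 + 0.24·PA = 1.24·PA + 120·OAT − 1800.
So 1.24·PA = 9180 − 120 × (-17) + 1800 = 13020.
PA = 13020 / 1.24 = 10500 ft.

10500 ft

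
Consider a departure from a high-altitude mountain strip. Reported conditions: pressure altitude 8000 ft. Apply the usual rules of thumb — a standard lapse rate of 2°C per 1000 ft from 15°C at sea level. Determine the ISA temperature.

-1°C

ISA temperature = 15 − 2 × (8000/1000) = 15 − 16 = -1°C.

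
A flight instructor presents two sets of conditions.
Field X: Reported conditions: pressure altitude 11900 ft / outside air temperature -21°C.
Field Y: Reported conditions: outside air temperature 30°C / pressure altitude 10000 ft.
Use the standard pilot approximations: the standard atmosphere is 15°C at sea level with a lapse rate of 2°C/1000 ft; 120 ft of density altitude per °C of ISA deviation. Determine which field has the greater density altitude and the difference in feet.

Field Y by 3764 ft

Field X: ISA temp = -8.8°C, deviation -12.2°C, DA = 11900 + 120 × (-12.2) = 10436 ft.
Field Y: ISA temp = -5°C, deviation +35°C, DA = 10000 + 120 × 35 = 14200 ft.
Field Y is higher by 14200 − 10436 = 3764 ft.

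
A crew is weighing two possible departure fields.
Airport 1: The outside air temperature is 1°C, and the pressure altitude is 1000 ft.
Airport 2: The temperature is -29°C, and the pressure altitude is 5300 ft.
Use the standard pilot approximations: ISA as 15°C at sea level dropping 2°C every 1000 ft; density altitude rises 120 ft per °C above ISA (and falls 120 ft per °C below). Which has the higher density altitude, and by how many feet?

Airport 2 by 1732 ft

Airport 1: ISA temp = 13°C, deviation -12°C, DA = 1000 + 120 × (-12) = -440 ft.
Airport 2: ISA temp = 4.4°C, deviation -33.4°C, DA = 5300 + 120 × (-33.4) = 1292 ft.
Airport 2 is higher by 1292 − (-440) = 1732 ft.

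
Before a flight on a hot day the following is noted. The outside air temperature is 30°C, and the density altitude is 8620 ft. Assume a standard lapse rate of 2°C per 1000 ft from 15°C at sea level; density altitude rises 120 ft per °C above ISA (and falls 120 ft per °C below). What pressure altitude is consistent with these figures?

5500 ft

DA = PA + 120 × (OAT − (15 − 2·PA/1000)) = PA + 120·OAT − 1800 + 0.24·PA = 1.24·PA + 120·OAT − 1800.
So 1.24·PA = 8620 − 120 × 30 + 1800 = 6820.
PA = 6820 / 1.24 = 5500 ft.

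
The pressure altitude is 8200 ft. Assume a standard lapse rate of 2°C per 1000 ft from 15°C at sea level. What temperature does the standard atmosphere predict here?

-1.4°C

ISA temperature = 15 − 2 × (8200/1000) = 15 − 16.4 = -1.4°C.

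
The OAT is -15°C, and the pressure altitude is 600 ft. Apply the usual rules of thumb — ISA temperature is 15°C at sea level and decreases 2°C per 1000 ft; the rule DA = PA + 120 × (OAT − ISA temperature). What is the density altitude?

-2856 ft

ISA temperature at 600 ft = 15 − 2 × (600/1000) = 13.8°C.
ISA deviation = -15 − 13.8 = -28.8°C.
Density altitude = 600 + 120 × (-28.8) = 600 + (-3456) = -2856 ft.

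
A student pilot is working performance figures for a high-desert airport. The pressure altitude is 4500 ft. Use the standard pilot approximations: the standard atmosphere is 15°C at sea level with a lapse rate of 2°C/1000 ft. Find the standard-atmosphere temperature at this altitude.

ISA temperature = 15 − 2 × (4500/1000) = 15 − 9 = 6°C.

6°C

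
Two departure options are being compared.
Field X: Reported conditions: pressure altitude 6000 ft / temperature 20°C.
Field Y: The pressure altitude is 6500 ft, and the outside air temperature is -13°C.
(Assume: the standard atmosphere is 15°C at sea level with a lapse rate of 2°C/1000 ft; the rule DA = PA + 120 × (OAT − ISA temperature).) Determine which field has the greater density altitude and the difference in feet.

Field X: ISA temp = 3°C, deviation +17°C, DA = 6000 + 120 × 17 = 8040 ft.
Field Y: ISA temp = 2°C, deviation -15°C, DA = 6500 + 120 × (-15) = 4700 ft.
Field X is higher by 8040 − 4700 = 3340 ft.

Field X by 3340 ft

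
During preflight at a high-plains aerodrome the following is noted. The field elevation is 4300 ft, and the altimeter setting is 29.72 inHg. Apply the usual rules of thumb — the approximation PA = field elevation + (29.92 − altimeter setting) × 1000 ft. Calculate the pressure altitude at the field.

Pressure correction = (29.92 − 29.72) × 1000 = +200 ft.
Pressure altitude = 4300 + (+200) = 4500 ft.

4500 ft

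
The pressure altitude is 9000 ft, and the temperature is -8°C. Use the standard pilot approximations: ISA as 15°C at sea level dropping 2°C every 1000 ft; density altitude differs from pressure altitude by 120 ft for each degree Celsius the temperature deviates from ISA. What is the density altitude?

ISA temperature at 9000 ft = 15 − 2 × (9000/1000) = -3°C.
ISA deviation = -8 − (-3) = -5°C.
Density altitude = 9000 + 120 × (-5) = 9000 + (-600) = 8400 ft.

8400 ft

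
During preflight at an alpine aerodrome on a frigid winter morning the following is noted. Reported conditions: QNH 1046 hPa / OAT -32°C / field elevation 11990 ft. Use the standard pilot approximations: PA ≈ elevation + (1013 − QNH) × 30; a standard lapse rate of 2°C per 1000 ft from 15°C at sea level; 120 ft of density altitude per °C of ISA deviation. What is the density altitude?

8000 ft

Pressure altitude = 11990 + (1013 − 1046) × 30 = 11990 + (-990) = 11000 ft.
ISA temperature at 11000 ft = 15 − 2 × (11000/1000) = -7°C.
ISA deviation = -32 − (-7) = -25°C.
Density altitude = 11000 + 120 × (-25) = 8000 ft.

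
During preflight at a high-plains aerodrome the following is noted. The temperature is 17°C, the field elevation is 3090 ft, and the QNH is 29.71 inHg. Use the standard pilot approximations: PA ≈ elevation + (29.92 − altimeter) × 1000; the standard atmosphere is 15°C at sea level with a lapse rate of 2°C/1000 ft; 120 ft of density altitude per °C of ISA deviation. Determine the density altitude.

Pressure altitude = 3090 + (29.92 − 29.71) × 1000 = 3090 + (+210) = 3300 ft.
ISA temperature at 3300 ft = 15 − 2 × (3300/1000) = 8.4°C.
ISA deviation = 17 − 8.4 = +8.6°C.
Density altitude = 3300 + 120 × (8.6) = 4332 ft.

4332 ft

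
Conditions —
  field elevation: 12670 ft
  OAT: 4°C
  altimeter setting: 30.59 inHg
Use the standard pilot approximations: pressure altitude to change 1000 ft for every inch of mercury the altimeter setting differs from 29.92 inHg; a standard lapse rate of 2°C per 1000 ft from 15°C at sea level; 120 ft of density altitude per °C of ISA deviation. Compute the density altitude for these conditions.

13560 ft

Pressure altitude = 12670 + (29.92 − 30.59) × 1000 = 12670 + (-670) = 12000 ft.
ISA temperature at 12000 ft = 15 − 2 × (12000/1000) = -9°C.
ISA deviation = 4 − (-9) = +13°C.
Density altitude = 12000 + 120 × (13) = 13560 ft.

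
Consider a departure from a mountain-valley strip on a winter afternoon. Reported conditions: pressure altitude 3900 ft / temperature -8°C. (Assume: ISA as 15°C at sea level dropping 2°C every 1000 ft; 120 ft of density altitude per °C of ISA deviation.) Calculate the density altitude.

ISA temperature at 3900 ft = 15 − 2 × (3900/1000) = 7.2°C.
ISA deviation = -8 − 7.2 = -15.2°C.
Density altitude = 3900 + 120 × (-15.2) = 3900 + (-1824) = 2076 ft.

2076 ft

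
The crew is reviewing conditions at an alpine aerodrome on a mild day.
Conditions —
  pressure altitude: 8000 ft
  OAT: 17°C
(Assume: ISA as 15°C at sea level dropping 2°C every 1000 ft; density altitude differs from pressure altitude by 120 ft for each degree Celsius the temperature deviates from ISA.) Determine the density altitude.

10160 ft

ISA temperature at 8000 ft = 15 − 2 × (8000/1000) = -1°C.
ISA deviation = 17 − (-1) = +18°C.
Density altitude = 8000 + 120 × (18) = 8000 + (+2160) = 10160 ft.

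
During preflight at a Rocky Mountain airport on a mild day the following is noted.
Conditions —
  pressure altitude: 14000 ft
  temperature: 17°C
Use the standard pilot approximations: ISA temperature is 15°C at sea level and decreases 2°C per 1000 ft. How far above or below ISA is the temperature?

ISA temperature at 14000 ft = 15 − 2 × (14000/1000) = -13°C.
Deviation = OAT − ISA = 17 − (-13) = +30°C.

ISA+30°C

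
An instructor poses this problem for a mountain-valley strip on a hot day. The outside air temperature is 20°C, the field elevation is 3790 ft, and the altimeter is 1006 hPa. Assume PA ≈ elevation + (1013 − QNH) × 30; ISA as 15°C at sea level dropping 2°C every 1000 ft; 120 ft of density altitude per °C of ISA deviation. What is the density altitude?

Pressure altitude = 3790 + (1013 − 1006) × 30 = 3790 + (+210) = 4000 ft.
ISA temperature at 4000 ft = 15 − 2 × (4000/1000) = 7°C.
ISA deviation = 20 − 7 = +13°C.
Density altitude = 4000 + 120 × (13) = 5560 ft.

5560 ft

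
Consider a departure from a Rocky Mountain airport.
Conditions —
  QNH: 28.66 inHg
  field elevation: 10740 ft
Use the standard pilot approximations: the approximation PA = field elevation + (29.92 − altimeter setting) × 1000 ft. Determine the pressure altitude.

Pressure correction = (29.92 − 28.66) × 1000 = +1260 ft.
Pressure altitude = 10740 + (+1260) = 12000 ft.

12000 ft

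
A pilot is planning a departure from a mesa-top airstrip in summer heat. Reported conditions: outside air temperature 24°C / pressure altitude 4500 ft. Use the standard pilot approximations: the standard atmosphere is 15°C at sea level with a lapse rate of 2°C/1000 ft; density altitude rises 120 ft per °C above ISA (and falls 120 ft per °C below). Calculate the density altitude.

6660 ft

ISA temperature at 4500 ft = 15 − 2 × (4500/1000) = 6°C.
ISA deviation = 24 − 6 = +18°C.
Density altitude = 4500 + 120 × (18) = 4500 + (+2160) = 6660 ft.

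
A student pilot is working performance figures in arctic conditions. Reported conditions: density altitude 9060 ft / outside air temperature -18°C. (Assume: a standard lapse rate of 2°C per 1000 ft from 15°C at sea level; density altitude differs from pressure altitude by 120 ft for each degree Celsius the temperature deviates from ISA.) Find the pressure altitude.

10500 ft

DA = PA + 120 × (OAT − (15 − 2·PA/1000)) = PA + 120·OAT − 1800 + 0.24·PA = 1.24·PA + 120·OAT − 1800.
So 1.24·PA = 9060 − 120 × (-18) + 1800 = 13020.
PA = 13020 / 1.24 = 10500 ft.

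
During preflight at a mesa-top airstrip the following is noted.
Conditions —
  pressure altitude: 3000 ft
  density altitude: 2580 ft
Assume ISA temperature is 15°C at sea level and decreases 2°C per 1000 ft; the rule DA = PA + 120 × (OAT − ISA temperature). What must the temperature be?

5.5°C

Density altitude − pressure altitude = 2580 − 3000 = -420 ft.
At 120 ft/°C that is an ISA deviation of -420/120 = -3.5°C.
ISA temperature at 3000 ft = 15 − 2 × (3000/1000) = 9°C.
OAT = ISA + deviation = 9 + (-3.5) = 5.5°C.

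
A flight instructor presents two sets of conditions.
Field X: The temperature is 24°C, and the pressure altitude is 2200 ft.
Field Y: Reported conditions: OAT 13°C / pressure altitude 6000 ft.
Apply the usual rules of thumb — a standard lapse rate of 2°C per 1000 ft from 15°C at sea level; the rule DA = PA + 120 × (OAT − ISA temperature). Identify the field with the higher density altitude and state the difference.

Field X: ISA temp = 10.6°C, deviation +13.4°C, DA = 2200 + 120 × 13.4 = 3808 ft.
Field Y: ISA temp = 3°C, deviation +10°C, DA = 6000 + 120 × 10 = 7200 ft.
Field Y is higher by 7200 − 3808 = 3392 ft.

Field Y by 3392 ft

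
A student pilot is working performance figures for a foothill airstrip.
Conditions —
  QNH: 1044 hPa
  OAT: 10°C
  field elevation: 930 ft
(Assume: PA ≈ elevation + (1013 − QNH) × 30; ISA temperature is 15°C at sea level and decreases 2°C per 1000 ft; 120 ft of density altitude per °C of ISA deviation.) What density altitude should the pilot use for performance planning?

-600 ft

Pressure altitude = 930 + (1013 − 1044) × 30 = 930 + (-930) = 0 ft.
ISA temperature at 0 ft = 15 − 2 × (0/1000) = 15°C.
ISA deviation = 10 − 15 = -5°C.
Density altitude = 0 + 120 × (-5) = -600 ft.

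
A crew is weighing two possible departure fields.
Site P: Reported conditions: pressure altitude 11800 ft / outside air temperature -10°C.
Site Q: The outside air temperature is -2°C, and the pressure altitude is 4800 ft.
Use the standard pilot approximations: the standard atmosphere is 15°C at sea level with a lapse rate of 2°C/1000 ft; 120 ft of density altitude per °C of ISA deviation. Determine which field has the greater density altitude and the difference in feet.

Site P: ISA temp = -8.6°C, deviation -1.4°C, DA = 11800 + 120 × (-1.4) = 11632 ft.
Site Q: ISA temp = 5.4°C, deviation -7.4°C, DA = 4800 + 120 × (-7.4) = 3912 ft.
Site P is higher by 11632 − 3912 = 7720 ft.

Site P by 7720 ft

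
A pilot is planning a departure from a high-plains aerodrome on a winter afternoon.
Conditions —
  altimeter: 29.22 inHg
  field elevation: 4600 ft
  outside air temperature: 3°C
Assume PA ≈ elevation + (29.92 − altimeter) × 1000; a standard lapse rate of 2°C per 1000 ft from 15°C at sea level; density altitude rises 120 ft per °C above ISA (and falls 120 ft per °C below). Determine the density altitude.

5132 ft

Pressure altitude = 4600 + (29.92 − 29.22) × 1000 = 4600 + (+700) = 5300 ft.
ISA temperature at 5300 ft = 15 − 2 × (5300/1000) = 4.4°C.
ISA deviation = 3 − 4.4 = -1.4°C.
Density altitude = 5300 + 120 × (-1.4) = 5132 ft.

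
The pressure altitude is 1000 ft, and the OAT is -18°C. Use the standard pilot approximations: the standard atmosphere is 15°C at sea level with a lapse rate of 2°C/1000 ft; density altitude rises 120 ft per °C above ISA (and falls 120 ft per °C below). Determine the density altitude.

ISA temperature at 1000 ft = 15 − 2 × (1000/1000) = 13°C.
ISA deviation = -18 − 13 = -31°C.
Density altitude = 1000 + 120 × (-31) = 1000 + (-3720) = -2720 ft.

-2720 ft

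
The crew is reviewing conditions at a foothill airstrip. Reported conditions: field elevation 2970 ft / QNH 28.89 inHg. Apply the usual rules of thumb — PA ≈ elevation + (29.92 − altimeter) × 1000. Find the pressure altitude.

Pressure correction = (29.92 − 28.89) × 1000 = +1030 ft.
Pressure altitude = 2970 + (+1030) = 4000 ft.

4000 ft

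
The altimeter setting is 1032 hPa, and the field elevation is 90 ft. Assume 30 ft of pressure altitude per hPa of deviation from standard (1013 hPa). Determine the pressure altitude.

Pressure correction = (1013 − 1032) × 30 = -570 ft.
Pressure altitude = 90 + (-570) = -480 ft.

-480 ft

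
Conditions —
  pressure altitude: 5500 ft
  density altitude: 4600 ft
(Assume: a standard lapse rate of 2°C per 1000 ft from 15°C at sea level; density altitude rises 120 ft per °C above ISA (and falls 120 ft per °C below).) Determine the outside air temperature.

Density altitude − pressure altitude = 4600 − 5500 = -900 ft.
At 120 ft/°C that is an ISA deviation of -900/120 = -7.5°C.
ISA temperature at 5500 ft = 15 − 2 × (5500/1000) = 4°C.
OAT = ISA + deviation = 4 + (-7.5) = -3.5°C.

-3.5°C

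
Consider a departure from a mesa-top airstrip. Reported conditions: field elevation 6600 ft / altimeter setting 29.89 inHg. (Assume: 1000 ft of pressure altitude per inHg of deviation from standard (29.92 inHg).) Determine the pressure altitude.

Pressure correction = (29.92 − 29.89) × 1000 = +30 ft.
Pressure altitude = 6600 + (+30) = 6630 ft.

6630 ft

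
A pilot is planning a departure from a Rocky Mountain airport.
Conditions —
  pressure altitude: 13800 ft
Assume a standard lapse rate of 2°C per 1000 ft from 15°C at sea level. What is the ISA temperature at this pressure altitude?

-12.6°C

ISA temperature = 15 − 2 × (13800/1000) = 15 − 27.6 = -12.6°C.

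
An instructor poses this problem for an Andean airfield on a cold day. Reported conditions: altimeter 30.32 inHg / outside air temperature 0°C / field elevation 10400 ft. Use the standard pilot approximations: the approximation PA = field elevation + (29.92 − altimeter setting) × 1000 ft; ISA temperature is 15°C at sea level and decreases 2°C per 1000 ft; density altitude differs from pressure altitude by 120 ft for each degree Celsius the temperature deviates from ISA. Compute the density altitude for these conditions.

Pressure altitude = 10400 + (29.92 − 30.32) × 1000 = 10400 + (-400) = 10000 ft.
ISA temperature at 10000 ft = 15 − 2 × (10000/1000) = -5°C.
ISA deviation = 0 − (-5) = +5°C.
Density altitude = 10000 + 120 × (5) = 10600 ft.

10600 ft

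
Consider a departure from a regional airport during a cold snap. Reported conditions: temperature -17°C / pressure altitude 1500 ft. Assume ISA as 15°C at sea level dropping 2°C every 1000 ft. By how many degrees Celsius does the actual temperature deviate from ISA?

ISA-29°C

ISA temperature at 1500 ft = 15 − 2 × (1500/1000) = 12°C.
Deviation = OAT − ISA = -17 − 12 = -29°C.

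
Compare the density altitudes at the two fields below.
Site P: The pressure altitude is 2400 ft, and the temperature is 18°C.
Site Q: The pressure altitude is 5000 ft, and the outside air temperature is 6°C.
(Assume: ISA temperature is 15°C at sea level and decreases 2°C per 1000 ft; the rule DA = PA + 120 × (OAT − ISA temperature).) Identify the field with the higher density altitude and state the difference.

Site Q by 1784 ft

Site P: ISA temp = 10.2°C, deviation +7.8°C, DA = 2400 + 120 × 7.8 = 3336 ft.
Site Q: ISA temp = 5°C, deviation +1°C, DA = 5000 + 120 × 1 = 5120 ft.
Site Q is higher by 5120 − 3336 = 1784 ft.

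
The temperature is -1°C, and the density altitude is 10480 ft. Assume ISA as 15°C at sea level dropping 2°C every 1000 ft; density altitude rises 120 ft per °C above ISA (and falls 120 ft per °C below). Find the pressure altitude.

DA = PA + 120 × (OAT − (15 − 2·PA/1000)) = PA + 120·OAT − 1800 + 0.24·PA = 1.24·PA + 120·OAT − 1800.
So 1.24·PA = 10480 − 120 × (-1) + 1800 = 12400.
PA = 12400 / 1.24 = 10000 ft.

10000 ft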